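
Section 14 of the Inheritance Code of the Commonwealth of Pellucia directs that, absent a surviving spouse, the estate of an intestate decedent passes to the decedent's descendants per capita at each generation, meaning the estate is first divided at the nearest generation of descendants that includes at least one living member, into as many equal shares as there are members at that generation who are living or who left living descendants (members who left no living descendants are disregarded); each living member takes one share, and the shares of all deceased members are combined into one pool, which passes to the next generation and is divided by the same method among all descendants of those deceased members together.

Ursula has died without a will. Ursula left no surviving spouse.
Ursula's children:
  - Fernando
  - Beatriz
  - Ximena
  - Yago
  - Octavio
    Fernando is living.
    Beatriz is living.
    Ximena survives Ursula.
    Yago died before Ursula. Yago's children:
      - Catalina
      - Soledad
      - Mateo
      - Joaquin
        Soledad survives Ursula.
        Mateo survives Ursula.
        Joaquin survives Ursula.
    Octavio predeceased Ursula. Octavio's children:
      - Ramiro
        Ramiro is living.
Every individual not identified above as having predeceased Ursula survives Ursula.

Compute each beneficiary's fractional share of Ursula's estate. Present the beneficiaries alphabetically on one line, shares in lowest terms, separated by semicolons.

There is no surviving spouse, so the entire estate passes to Ursula's descendants per capita at each generation.
At generation 1 (Fernando, Beatriz, Ximena, Yago, Octavio) there are 5 shares of (1)/5 = 1/5 each.
Living: Fernando, Beatriz, and Ximena — each takes 1/5.
Deceased: Yago and Octavio. Their combined 2/5 is pooled and carried to generation 2.
At generation 2 (Catalina, Soledad, Mateo, Joaquin, Ramiro) there are 5 shares of (2/5)/5 = 2/25 each.
Living: Catalina, Soledad, Mateo, Joaquin, and Ramiro — each takes 2/25.

Beatriz 1/5; Catalina 2/25; Fernando 1/5; Joaquin 2/25; Mateo 2/25; Ramiro 2/25; Soledad 2/25; Ximena 1/5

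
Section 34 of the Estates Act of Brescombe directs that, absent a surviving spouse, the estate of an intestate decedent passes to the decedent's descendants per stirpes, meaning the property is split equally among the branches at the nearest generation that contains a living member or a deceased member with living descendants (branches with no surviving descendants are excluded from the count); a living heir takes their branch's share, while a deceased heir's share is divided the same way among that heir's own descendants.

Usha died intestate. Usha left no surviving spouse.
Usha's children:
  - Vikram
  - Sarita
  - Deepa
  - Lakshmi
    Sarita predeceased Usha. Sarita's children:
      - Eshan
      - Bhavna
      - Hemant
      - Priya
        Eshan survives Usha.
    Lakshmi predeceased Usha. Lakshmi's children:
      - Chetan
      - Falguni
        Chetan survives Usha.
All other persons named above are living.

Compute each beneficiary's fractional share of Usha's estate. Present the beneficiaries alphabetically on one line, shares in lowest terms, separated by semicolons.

Bhavna 1/16; Chetan 1/8; Deepa 1/4; Eshan 1/16; Falguni 1/8; Hemant 1/16; Priya 1/16; Vikram 1/4

There is no surviving spouse, so the entire estate passes to Usha's descendants per stirpes.
The estate is divided into 4 equal shares of 1/4 among Vikram, Sarita, Deepa, Lakshmi.
Vikram is living and takes 1/4.
Sarita predeceased; the 1/4 allotted to Sarita's branch passes to Sarita's issue by representation.
The 1/4 is divided into 4 equal shares of 1/16 among Eshan, Bhavna, Hemant, Priya.
Eshan is living and takes 1/16.
Bhavna is living and takes 1/16.
Hemant is living and takes 1/16.
Priya is living and takes 1/16.
Deepa is living and takes 1/4.
Lakshmi predeceased; the 1/4 allotted to Lakshmi's branch passes to Lakshmi's issue by representation.
The 1/4 is divided into 2 equal shares of 1/8 among Chetan, Falguni.
Chetan is living and takes 1/8.
Falguni is living and takes 1/8.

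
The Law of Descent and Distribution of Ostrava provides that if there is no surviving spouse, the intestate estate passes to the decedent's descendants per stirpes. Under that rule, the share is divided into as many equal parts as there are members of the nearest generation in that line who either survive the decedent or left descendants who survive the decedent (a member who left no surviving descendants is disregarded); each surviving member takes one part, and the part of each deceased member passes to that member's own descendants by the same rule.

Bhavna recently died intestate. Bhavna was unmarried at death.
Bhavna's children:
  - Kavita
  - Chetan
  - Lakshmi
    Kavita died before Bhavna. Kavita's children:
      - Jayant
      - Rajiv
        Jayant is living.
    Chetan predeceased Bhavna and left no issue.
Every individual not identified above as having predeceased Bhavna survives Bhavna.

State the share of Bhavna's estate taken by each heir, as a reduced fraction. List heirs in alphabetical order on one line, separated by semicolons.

There is no surviving spouse, so the entire estate passes to Bhavna's descendants per stirpes.
Chetan left no surviving issue, so that branch lapses and is disregarded.
The estate is divided into 2 equal shares of 1/2 among Kavita, Lakshmi.
Kavita predeceased; the 1/2 allotted to Kavita's branch passes to Kavita's issue by representation.
The 1/2 is divided into 2 equal shares of 1/4 among Jayant, Rajiv.
Jayant is living and takes 1/4.
Rajiv is living and takes 1/4.
Lakshmi is living and takes 1/2.

Jayant 1/4; Lakshmi 1/2; Rajiv 1/4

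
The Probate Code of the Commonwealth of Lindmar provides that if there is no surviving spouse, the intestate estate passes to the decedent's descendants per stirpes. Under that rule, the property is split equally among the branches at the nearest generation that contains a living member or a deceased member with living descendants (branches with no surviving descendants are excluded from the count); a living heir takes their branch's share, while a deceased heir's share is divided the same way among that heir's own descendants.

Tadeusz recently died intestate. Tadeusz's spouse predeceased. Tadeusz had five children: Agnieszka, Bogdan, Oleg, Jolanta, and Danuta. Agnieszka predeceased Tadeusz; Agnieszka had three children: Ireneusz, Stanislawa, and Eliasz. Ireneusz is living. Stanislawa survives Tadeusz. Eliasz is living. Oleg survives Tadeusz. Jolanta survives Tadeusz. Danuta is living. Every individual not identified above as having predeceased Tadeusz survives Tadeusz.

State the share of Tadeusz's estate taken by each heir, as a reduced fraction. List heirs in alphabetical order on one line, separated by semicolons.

Bogdan 1/5; Danuta 1/5; Eliasz 1/15; Ireneusz 1/15; Jolanta 1/5; Oleg 1/5; Stanislawa 1/15

There is no surviving spouse, so the entire estate passes to Tadeusz's descendants per stirpes.
The estate is divided into 5 equal shares of 1/5 among Agnieszka, Bogdan, Oleg, Jolanta, Danuta.
Agnieszka predeceased; the 1/5 allotted to Agnieszka's branch passes to Agnieszka's issue by representation.
The 1/5 is divided into 3 equal shares of 1/15 among Ireneusz, Stanislawa, Eliasz.
Ireneusz is living and takes 1/15.
Stanislawa is living and takes 1/15.
Eliasz is living and takes 1/15.
Bogdan is living and takes 1/5.
Oleg is living and takes 1/5.
Jolanta is living and takes 1/5.
Danuta is living and takes 1/5.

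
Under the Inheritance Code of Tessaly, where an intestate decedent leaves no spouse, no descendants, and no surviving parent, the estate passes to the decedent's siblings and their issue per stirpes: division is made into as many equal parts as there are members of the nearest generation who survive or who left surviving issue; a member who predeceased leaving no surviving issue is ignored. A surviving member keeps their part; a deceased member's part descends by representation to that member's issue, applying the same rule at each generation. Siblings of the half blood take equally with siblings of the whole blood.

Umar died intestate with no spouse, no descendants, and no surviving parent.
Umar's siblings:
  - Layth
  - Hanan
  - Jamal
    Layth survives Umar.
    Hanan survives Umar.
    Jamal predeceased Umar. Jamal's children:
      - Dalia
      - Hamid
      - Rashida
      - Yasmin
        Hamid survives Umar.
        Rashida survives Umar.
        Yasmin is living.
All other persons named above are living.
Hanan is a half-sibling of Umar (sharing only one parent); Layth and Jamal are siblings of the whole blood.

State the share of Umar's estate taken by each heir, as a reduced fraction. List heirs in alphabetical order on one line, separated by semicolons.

No spouse, descendants, or parent survives, so the estate passes to Umar's siblings per stirpes.
Half-blood and whole-blood siblings take equally under the stated rule.
The estate is divided into 3 equal shares of 1/3 among Layth, Hanan, Jamal.
Layth is living and takes 1/3.
Hanan is living and takes 1/3.
Jamal predeceased; the 1/3 allotted to Jamal's branch passes to Jamal's issue by representation.
The 1/3 is divided into 4 equal shares of 1/12 among Dalia, Hamid, Rashida, Yasmin.
Dalia is living and takes 1/12.
Hamid is living and takes 1/12.
Rashida is living and takes 1/12.
Yasmin is living and takes 1/12.

Dalia 1/12; Hamid 1/12; Hanan 1/3; Layth 1/3; Rashida 1/12; Yasmin 1/12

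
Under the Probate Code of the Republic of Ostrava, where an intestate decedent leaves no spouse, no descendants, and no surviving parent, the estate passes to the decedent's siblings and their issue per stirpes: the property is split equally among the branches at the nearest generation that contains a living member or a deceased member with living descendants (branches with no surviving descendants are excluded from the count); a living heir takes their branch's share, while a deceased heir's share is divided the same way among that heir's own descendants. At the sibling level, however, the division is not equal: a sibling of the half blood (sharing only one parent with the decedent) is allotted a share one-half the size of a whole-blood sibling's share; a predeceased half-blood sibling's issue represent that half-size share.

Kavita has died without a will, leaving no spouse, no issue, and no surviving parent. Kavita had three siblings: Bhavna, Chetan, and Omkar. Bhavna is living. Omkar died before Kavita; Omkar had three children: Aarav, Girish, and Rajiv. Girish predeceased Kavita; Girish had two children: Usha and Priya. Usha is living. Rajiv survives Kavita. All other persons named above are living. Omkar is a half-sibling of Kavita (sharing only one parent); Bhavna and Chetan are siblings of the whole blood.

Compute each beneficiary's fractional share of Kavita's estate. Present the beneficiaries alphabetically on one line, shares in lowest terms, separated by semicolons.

Aarav 1/15; Bhavna 2/5; Chetan 2/5; Priya 1/30; Rajiv 1/15; Usha 1/30

No spouse, descendants, or parent survives, so the estate passes to Kavita's siblings per stirpes.
Half-blood siblings count for one-half the weight of whole-blood siblings at the initial division.
Dividing 1 in proportion to weights (total weight 5/2): Bhavna (weight 1) → 2/5; Chetan (weight 1) → 2/5; Omkar (weight 1/2) → 1/5.
Bhavna is living and takes 2/5.
Chetan is living and takes 2/5.
Omkar predeceased; the 1/5 allotted to Omkar's branch passes to Omkar's issue by representation.
The 1/5 is divided into 3 equal shares of 1/15 among Aarav, Girish, Rajiv.
Aarav is living and takes 1/15.
Girish predeceased; the 1/15 allotted to Girish's branch passes to Girish's issue by representation.
The 1/15 is divided into 2 equal shares of 1/30 among Usha, Priya.
Usha is living and takes 1/30.
Priya is living and takes 1/30.
Rajiv is living and takes 1/15.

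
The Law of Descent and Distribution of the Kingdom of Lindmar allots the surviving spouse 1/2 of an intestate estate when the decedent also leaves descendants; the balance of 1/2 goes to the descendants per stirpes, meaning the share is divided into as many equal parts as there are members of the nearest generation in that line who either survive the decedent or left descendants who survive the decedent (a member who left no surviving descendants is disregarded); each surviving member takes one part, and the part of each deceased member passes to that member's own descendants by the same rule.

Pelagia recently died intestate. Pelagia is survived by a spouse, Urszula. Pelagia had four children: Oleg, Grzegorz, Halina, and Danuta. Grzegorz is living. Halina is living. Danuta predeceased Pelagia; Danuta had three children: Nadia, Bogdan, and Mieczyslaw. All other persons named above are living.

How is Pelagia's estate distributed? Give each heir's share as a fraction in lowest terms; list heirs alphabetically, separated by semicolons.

Urszula, as surviving spouse, takes 1/2.
The remaining 1/2 passes to Pelagia's descendants per stirpes.
The 1/2 is divided into 4 equal shares of 1/8 among Oleg, Grzegorz, Halina, Danuta.
Oleg is living and takes 1/8.
Grzegorz is living and takes 1/8.
Halina is living and takes 1/8.
Danuta predeceased; the 1/8 allotted to Danuta's branch passes to Danuta's issue by representation.
The 1/8 is divided into 3 equal shares of 1/24 among Nadia, Bogdan, Mieczyslaw.
Nadia is living and takes 1/24.
Bogdan is living and takes 1/24.
Mieczyslaw is living and takes 1/24.

Bogdan 1/24; Grzegorz 1/8; Halina 1/8; Mieczyslaw 1/24; Nadia 1/24; Oleg 1/8; Urszula 1/2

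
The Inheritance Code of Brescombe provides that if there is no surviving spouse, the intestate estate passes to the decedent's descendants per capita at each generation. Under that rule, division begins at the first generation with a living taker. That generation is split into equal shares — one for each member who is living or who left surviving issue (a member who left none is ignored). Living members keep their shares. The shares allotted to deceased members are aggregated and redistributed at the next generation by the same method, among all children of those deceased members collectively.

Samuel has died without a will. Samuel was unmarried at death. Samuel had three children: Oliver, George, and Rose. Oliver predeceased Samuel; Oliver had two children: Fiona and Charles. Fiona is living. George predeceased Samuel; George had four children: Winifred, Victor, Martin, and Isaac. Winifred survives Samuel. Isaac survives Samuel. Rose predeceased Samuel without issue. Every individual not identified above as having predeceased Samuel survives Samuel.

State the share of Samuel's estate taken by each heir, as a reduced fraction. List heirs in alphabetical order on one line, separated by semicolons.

There is no surviving spouse, so the entire estate passes to Samuel's descendants per capita at each generation.
No one at generation 1 (Oliver, George) is living; moving to the next generation.
At generation 2 (Fiona, Charles, Winifred, Victor, Martin, Isaac) there are 6 shares of (1)/6 = 1/6 each.
Living: Fiona, Charles, Winifred, Victor, Martin, and Isaac — each takes 1/6.

Charles 1/6; Fiona 1/6; Isaac 1/6; Martin 1/6; Victor 1/6; Winifred 1/6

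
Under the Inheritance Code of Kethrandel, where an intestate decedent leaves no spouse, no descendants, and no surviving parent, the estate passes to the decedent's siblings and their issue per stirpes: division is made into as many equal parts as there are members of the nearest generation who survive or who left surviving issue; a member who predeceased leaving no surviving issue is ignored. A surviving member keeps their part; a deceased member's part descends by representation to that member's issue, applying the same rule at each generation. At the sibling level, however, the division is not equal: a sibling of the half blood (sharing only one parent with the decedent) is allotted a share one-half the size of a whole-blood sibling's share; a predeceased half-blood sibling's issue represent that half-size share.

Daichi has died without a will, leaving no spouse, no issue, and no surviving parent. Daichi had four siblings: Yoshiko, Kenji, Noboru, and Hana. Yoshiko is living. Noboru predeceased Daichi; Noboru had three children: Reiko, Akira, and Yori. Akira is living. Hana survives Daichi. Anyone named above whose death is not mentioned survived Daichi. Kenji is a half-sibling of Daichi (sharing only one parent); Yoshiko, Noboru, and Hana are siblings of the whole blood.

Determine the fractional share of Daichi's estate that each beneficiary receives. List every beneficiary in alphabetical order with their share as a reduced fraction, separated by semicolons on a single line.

No spouse, descendants, or parent survives, so the estate passes to Daichi's siblings per stirpes.
Half-blood siblings count for one-half the weight of whole-blood siblings at the initial division.
Dividing 1 in proportion to weights (total weight 7/2): Yoshiko (weight 1) → 2/7; Kenji (weight 1/2) → 1/7; Noboru (weight 1) → 2/7; Hana (weight 1) → 2/7.
Yoshiko is living and takes 2/7.
Kenji is living and takes 1/7.
Noboru predeceased; the 2/7 allotted to Noboru's branch passes to Noboru's issue by representation.
The 2/7 is divided into 3 equal shares of 2/21 among Reiko, Akira, Yori.
Reiko is living and takes 2/21.
Akira is living and takes 2/21.
Yori is living and takes 2/21.
Hana is living and takes 2/7.

Akira 2/21; Hana 2/7; Kenji 1/7; Reiko 2/21; Yori 2/21; Yoshiko 2/7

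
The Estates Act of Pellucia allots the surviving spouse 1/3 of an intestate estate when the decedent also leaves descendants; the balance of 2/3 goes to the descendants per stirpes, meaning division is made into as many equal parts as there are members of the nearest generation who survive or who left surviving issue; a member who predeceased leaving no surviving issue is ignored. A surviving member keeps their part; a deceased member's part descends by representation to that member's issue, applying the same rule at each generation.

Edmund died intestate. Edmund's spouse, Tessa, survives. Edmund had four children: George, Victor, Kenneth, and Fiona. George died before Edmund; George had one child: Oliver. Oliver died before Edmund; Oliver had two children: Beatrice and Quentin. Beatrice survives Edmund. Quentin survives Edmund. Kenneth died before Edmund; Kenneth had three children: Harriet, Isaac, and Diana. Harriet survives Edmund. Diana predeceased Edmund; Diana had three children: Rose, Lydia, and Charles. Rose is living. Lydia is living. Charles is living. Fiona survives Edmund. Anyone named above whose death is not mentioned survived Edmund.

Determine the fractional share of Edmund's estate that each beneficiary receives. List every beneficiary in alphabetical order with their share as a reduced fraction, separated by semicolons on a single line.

Beatrice 1/12; Charles 1/54; Fiona 1/6; Harriet 1/18; Isaac 1/18; Lydia 1/54; Quentin 1/12; Rose 1/54; Tessa 1/3; Victor 1/6

Tessa, as surviving spouse, takes 1/3.
The remaining 2/3 passes to Edmund's descendants per stirpes.
The 2/3 is divided into 4 equal shares of 1/6 among George, Victor, Kenneth, Fiona.
George predeceased; the 1/6 allotted to George's branch passes to George's issue by representation.
Oliver's line is the sole branch at this level, so the full 1/6 passes to Oliver's issue by representation.
The 1/6 is divided into 2 equal shares of 1/12 among Beatrice, Quentin.
Beatrice is living and takes 1/12.
Quentin is living and takes 1/12.
Victor is living and takes 1/6.
Kenneth predeceased; the 1/6 allotted to Kenneth's branch passes to Kenneth's issue by representation.
The 1/6 is divided into 3 equal shares of 1/18 among Harriet, Isaac, Diana.
Harriet is living and takes 1/18.
Isaac is living and takes 1/18.
Diana predeceased; the 1/18 allotted to Diana's branch passes to Diana's issue by representation.
The 1/18 is divided into 3 equal shares of 1/54 among Rose, Lydia, Charles.
Rose is living and takes 1/54.
Lydia is living and takes 1/54.
Charles is living and takes 1/54.
Fiona is living and takes 1/6.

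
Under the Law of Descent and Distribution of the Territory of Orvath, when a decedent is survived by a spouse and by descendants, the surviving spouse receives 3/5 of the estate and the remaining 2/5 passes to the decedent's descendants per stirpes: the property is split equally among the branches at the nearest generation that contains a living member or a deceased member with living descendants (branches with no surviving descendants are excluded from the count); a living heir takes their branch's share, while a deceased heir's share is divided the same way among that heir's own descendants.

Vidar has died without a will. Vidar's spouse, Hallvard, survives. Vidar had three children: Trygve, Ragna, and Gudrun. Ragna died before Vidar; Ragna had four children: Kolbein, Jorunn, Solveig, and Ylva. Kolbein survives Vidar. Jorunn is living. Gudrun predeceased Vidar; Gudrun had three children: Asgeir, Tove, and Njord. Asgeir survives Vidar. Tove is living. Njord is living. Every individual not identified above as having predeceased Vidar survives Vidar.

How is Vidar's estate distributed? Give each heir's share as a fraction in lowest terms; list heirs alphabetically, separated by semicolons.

Asgeir 2/45; Hallvard 3/5; Jorunn 1/30; Kolbein 1/30; Njord 2/45; Solveig 1/30; Tove 2/45; Trygve 2/15; Ylva 1/30

Hallvard, as surviving spouse, takes 3/5.
The remaining 2/5 passes to Vidar's descendants per stirpes.
The 2/5 is divided into 3 equal shares of 2/15 among Trygve, Ragna, Gudrun.
Trygve is living and takes 2/15.
Ragna predeceased; the 2/15 allotted to Ragna's branch passes to Ragna's issue by representation.
The 2/15 is divided into 4 equal shares of 1/30 among Kolbein, Jorunn, Solveig, Ylva.
Kolbein is living and takes 1/30.
Jorunn is living and takes 1/30.
Solveig is living and takes 1/30.
Ylva is living and takes 1/30.
Gudrun predeceased; the 2/15 allotted to Gudrun's branch passes to Gudrun's issue by representation.
The 2/15 is divided into 3 equal shares of 2/45 among Asgeir, Tove, Njord.
Asgeir is living and takes 2/45.
Tove is living and takes 2/45.
Njord is living and takes 2/45.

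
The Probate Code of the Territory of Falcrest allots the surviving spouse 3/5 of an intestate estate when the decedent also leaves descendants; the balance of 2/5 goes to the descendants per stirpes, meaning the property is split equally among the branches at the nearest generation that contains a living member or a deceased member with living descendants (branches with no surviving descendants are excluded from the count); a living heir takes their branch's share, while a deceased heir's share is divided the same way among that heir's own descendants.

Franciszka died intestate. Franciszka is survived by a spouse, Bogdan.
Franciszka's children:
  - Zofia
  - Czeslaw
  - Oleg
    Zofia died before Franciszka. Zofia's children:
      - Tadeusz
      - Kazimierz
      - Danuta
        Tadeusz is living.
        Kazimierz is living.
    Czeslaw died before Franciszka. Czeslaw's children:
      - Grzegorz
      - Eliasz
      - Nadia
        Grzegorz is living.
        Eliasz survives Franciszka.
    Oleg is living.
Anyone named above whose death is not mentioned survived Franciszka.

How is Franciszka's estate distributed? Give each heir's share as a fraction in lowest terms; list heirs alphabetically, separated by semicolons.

Bogdan 3/5; Danuta 2/45; Eliasz 2/45; Grzegorz 2/45; Kazimierz 2/45; Nadia 2/45; Oleg 2/15; Tadeusz 2/45

Bogdan, as surviving spouse, takes 3/5.
The remaining 2/5 passes to Franciszka's descendants per stirpes.
The 2/5 is divided into 3 equal shares of 2/15 among Zofia, Czeslaw, Oleg.
Zofia predeceased; the 2/15 allotted to Zofia's branch passes to Zofia's issue by representation.
The 2/15 is divided into 3 equal shares of 2/45 among Tadeusz, Kazimierz, Danuta.
Tadeusz is living and takes 2/45.
Kazimierz is living and takes 2/45.
Danuta is living and takes 2/45.
Czeslaw predeceased; the 2/15 allotted to Czeslaw's branch passes to Czeslaw's issue by representation.
The 2/15 is divided into 3 equal shares of 2/45 among Grzegorz, Eliasz, Nadia.
Grzegorz is living and takes 2/45.
Eliasz is living and takes 2/45.
Nadia is living and takes 2/45.
Oleg is living and takes 2/15.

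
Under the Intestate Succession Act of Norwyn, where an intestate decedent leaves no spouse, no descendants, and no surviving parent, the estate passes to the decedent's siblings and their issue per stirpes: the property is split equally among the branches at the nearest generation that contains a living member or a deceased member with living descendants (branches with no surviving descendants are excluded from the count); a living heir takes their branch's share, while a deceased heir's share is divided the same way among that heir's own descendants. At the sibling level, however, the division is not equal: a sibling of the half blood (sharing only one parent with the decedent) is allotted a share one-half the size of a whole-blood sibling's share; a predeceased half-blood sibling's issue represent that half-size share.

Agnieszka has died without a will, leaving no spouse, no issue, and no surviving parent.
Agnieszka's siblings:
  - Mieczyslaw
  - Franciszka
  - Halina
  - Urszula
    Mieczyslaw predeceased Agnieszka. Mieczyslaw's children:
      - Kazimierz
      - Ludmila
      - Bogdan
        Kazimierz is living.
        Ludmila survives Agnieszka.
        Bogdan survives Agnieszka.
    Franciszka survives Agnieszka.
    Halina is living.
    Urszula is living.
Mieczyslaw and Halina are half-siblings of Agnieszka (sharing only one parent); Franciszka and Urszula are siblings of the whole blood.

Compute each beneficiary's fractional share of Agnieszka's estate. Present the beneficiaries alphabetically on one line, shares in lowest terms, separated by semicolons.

No spouse, descendants, or parent survives, so the estate passes to Agnieszka's siblings per stirpes.
Half-blood siblings count for one-half the weight of whole-blood siblings at the initial division.
Dividing 1 in proportion to weights (total weight 3): Mieczyslaw (weight 1/2) → 1/6; Franciszka (weight 1) → 1/3; Halina (weight 1/2) → 1/6; Urszula (weight 1) → 1/3.
Mieczyslaw predeceased; the 1/6 allotted to Mieczyslaw's branch passes to Mieczyslaw's issue by representation.
The 1/6 is divided into 3 equal shares of 1/18 among Kazimierz, Ludmila, Bogdan.
Kazimierz is living and takes 1/18.
Ludmila is living and takes 1/18.
Bogdan is living and takes 1/18.
Franciszka is living and takes 1/3.
Halina is living and takes 1/6.
Urszula is living and takes 1/3.

Bogdan 1/18; Franciszka 1/3; Halina 1/6; Kazimierz 1/18; Ludmila 1/18; Urszula 1/3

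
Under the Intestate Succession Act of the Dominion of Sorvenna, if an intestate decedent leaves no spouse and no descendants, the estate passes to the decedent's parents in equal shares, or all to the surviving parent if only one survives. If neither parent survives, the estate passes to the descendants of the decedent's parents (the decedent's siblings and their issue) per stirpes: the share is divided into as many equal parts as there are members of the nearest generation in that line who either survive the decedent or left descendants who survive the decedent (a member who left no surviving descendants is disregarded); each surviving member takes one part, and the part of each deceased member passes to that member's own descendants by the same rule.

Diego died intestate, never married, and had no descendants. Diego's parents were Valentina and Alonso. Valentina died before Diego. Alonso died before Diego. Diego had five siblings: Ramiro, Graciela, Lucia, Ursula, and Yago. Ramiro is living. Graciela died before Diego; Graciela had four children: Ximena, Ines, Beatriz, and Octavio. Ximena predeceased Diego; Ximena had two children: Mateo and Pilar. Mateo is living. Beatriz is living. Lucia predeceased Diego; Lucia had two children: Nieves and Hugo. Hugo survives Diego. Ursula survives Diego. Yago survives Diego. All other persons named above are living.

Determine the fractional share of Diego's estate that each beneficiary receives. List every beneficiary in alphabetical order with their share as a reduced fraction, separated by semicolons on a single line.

Neither parent survives and there are no descendants, so the estate passes to Diego's siblings and their issue per stirpes.
The estate is divided into 5 equal shares of 1/5 among Ramiro, Graciela, Lucia, Ursula, Yago.
Ramiro is living and takes 1/5.
Graciela predeceased; the 1/5 allotted to Graciela's branch passes to Graciela's issue by representation.
The 1/5 is divided into 4 equal shares of 1/20 among Ximena, Ines, Beatriz, Octavio.
Ximena predeceased; the 1/20 allotted to Ximena's branch passes to Ximena's issue by representation.
The 1/20 is divided into 2 equal shares of 1/40 among Mateo, Pilar.
Mateo is living and takes 1/40.
Pilar is living and takes 1/40.
Ines is living and takes 1/20.
Beatriz is living and takes 1/20.
Octavio is living and takes 1/20.
Lucia predeceased; the 1/5 allotted to Lucia's branch passes to Lucia's issue by representation.
The 1/5 is divided into 2 equal shares of 1/10 among Nieves, Hugo.
Nieves is living and takes 1/10.
Hugo is living and takes 1/10.
Ursula is living and takes 1/5.
Yago is living and takes 1/5.

Beatriz 1/20; Hugo 1/10; Ines 1/20; Mateo 1/40; Nieves 1/10; Octavio 1/20; Pilar 1/40; Ramiro 1/5; Ursula 1/5; Yago 1/5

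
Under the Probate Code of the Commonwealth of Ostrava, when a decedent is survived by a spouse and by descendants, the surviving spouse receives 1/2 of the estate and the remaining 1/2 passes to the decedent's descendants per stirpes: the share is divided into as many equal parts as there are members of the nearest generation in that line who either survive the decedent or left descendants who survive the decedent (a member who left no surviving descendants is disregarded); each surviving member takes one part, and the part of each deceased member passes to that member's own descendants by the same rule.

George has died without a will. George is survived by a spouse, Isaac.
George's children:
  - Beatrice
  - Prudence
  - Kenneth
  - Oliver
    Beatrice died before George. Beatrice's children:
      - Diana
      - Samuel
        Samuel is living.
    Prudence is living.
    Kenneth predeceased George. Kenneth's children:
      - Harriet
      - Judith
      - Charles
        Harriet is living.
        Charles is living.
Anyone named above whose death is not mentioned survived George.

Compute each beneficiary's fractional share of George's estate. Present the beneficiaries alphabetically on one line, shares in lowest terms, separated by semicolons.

Isaac, as surviving spouse, takes 1/2.
The remaining 1/2 passes to George's descendants per stirpes.
The 1/2 is divided into 4 equal shares of 1/8 among Beatrice, Prudence, Kenneth, Oliver.
Beatrice predeceased; the 1/8 allotted to Beatrice's branch passes to Beatrice's issue by representation.
The 1/8 is divided into 2 equal shares of 1/16 among Diana, Samuel.
Diana is living and takes 1/16.
Samuel is living and takes 1/16.
Prudence is living and takes 1/8.
Kenneth predeceased; the 1/8 allotted to Kenneth's branch passes to Kenneth's issue by representation.
The 1/8 is divided into 3 equal shares of 1/24 among Harriet, Judith, Charles.
Harriet is living and takes 1/24.
Judith is living and takes 1/24.
Charles is living and takes 1/24.
Oliver is living and takes 1/8.

Charles 1/24; Diana 1/16; Harriet 1/24; Isaac 1/2; Judith 1/24; Oliver 1/8; Prudence 1/8; Samuel 1/16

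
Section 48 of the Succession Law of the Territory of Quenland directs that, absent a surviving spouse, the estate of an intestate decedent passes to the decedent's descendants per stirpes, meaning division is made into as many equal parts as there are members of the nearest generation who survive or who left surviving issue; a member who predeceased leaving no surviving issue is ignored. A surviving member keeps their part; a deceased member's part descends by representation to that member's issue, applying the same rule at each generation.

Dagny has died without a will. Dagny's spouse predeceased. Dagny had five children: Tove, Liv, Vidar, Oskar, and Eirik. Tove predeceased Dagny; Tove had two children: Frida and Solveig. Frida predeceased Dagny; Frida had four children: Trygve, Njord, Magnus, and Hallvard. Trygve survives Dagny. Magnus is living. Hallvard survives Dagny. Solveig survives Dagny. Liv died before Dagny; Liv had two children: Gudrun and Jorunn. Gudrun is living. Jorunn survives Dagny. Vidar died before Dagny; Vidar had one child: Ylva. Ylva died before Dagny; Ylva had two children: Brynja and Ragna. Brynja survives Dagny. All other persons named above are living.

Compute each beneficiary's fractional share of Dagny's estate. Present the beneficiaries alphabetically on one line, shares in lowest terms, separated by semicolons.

There is no surviving spouse, so the entire estate passes to Dagny's descendants per stirpes.
The estate is divided into 5 equal shares of 1/5 among Tove, Liv, Vidar, Oskar, Eirik.
Tove predeceased; the 1/5 allotted to Tove's branch passes to Tove's issue by representation.
The 1/5 is divided into 2 equal shares of 1/10 among Frida, Solveig.
Frida predeceased; the 1/10 allotted to Frida's branch passes to Frida's issue by representation.
The 1/10 is divided into 4 equal shares of 1/40 among Trygve, Njord, Magnus, Hallvard.
Trygve is living and takes 1/40.
Njord is living and takes 1/40.
Magnus is living and takes 1/40.
Hallvard is living and takes 1/40.
Solveig is living and takes 1/10.
Liv predeceased; the 1/5 allotted to Liv's branch passes to Liv's issue by representation.
The 1/5 is divided into 2 equal shares of 1/10 among Gudrun, Jorunn.
Gudrun is living and takes 1/10.
Jorunn is living and takes 1/10.
Vidar predeceased; the 1/5 allotted to Vidar's branch passes to Vidar's issue by representation.
Ylva's line is the sole branch at this level, so the full 1/5 passes to Ylva's issue by representation.
The 1/5 is divided into 2 equal shares of 1/10 among Brynja, Ragna.
Brynja is living and takes 1/10.
Ragna is living and takes 1/10.
Oskar is living and takes 1/5.
Eirik is living and takes 1/5.

Brynja 1/10; Eirik 1/5; Gudrun 1/10; Hallvard 1/40; Jorunn 1/10; Magnus 1/40; Njord 1/40; Oskar 1/5; Ragna 1/10; Solveig 1/10; Trygve 1/40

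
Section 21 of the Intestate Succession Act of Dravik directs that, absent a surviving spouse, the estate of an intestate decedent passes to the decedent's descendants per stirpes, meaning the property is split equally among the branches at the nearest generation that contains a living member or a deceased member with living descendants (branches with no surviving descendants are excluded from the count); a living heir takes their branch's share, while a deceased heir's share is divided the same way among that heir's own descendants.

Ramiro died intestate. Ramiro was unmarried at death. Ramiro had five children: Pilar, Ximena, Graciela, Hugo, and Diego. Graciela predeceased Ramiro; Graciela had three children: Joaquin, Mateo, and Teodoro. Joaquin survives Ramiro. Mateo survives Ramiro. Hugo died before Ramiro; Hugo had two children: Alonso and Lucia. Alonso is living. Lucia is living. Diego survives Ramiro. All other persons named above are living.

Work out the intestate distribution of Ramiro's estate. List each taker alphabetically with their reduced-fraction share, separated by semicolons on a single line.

Alonso 1/10; Diego 1/5; Joaquin 1/15; Lucia 1/10; Mateo 1/15; Pilar 1/5; Teodoro 1/15; Ximena 1/5

There is no surviving spouse, so the entire estate passes to Ramiro's descendants per stirpes.
The estate is divided into 5 equal shares of 1/5 among Pilar, Ximena, Graciela, Hugo, Diego.
Pilar is living and takes 1/5.
Ximena is living and takes 1/5.
Graciela predeceased; the 1/5 allotted to Graciela's branch passes to Graciela's issue by representation.
The 1/5 is divided into 3 equal shares of 1/15 among Joaquin, Mateo, Teodoro.
Joaquin is living and takes 1/15.
Mateo is living and takes 1/15.
Teodoro is living and takes 1/15.
Hugo predeceased; the 1/5 allotted to Hugo's branch passes to Hugo's issue by representation.
The 1/5 is divided into 2 equal shares of 1/10 among Alonso, Lucia.
Alonso is living and takes 1/10.
Lucia is living and takes 1/10.
Diego is living and takes 1/5.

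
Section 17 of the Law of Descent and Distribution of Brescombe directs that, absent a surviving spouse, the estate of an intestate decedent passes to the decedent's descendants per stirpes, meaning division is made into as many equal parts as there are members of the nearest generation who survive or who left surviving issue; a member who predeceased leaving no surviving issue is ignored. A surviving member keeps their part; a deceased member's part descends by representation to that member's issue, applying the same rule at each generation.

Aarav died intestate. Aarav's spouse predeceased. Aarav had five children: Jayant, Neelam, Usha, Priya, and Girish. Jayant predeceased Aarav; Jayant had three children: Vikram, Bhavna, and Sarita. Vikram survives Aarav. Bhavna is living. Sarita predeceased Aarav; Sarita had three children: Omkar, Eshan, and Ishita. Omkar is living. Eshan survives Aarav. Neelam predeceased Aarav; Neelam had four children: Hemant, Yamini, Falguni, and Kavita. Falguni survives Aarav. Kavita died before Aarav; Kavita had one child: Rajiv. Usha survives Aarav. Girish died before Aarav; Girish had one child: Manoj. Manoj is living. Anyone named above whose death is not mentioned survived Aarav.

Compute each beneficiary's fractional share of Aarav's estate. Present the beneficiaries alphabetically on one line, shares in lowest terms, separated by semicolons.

There is no surviving spouse, so the entire estate passes to Aarav's descendants per stirpes.
The estate is divided into 5 equal shares of 1/5 among Jayant, Neelam, Usha, Priya, Girish.
Jayant predeceased; the 1/5 allotted to Jayant's branch passes to Jayant's issue by representation.
The 1/5 is divided into 3 equal shares of 1/15 among Vikram, Bhavna, Sarita.
Vikram is living and takes 1/15.
Bhavna is living and takes 1/15.
Sarita predeceased; the 1/15 allotted to Sarita's branch passes to Sarita's issue by representation.
The 1/15 is divided into 3 equal shares of 1/45 among Omkar, Eshan, Ishita.
Omkar is living and takes 1/45.
Eshan is living and takes 1/45.
Ishita is living and takes 1/45.
Neelam predeceased; the 1/5 allotted to Neelam's branch passes to Neelam's issue by representation.
The 1/5 is divided into 4 equal shares of 1/20 among Hemant, Yamini, Falguni, Kavita.
Hemant is living and takes 1/20.
Yamini is living and takes 1/20.
Falguni is living and takes 1/20.
Kavita predeceased; the 1/20 allotted to Kavita's branch passes to Kavita's issue by representation.
Rajiv is the sole taker at this level and receives the full 1/20.
Usha is living and takes 1/5.
Priya is living and takes 1/5.
Girish predeceased; the 1/5 allotted to Girish's branch passes to Girish's issue by representation.
Manoj is the sole taker at this level and receives the full 1/5.

Bhavna 1/15; Eshan 1/45; Falguni 1/20; Hemant 1/20; Ishita 1/45; Manoj 1/5; Omkar 1/45; Priya 1/5; Rajiv 1/20; Usha 1/5; Vikram 1/15; Yamini 1/20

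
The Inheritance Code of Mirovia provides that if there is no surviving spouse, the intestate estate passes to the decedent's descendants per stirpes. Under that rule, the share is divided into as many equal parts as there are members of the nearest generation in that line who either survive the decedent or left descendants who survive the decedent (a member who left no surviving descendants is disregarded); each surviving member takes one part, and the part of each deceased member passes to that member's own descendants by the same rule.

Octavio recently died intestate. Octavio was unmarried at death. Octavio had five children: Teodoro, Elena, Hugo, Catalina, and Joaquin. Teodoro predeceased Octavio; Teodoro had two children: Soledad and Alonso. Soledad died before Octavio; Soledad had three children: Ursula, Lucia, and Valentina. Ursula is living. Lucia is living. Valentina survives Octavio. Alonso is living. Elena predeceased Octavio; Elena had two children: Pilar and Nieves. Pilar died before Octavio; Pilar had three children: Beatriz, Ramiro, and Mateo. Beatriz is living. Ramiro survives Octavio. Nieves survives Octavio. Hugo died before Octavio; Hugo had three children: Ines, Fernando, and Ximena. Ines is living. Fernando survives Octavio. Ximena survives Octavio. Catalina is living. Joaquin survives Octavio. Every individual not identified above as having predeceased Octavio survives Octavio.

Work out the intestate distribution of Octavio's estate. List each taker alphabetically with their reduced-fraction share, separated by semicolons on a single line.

There is no surviving spouse, so the entire estate passes to Octavio's descendants per stirpes.
The estate is divided into 5 equal shares of 1/5 among Teodoro, Elena, Hugo, Catalina, Joaquin.
Teodoro predeceased; the 1/5 allotted to Teodoro's branch passes to Teodoro's issue by representation.
The 1/5 is divided into 2 equal shares of 1/10 among Soledad, Alonso.
Soledad predeceased; the 1/10 allotted to Soledad's branch passes to Soledad's issue by representation.
The 1/10 is divided into 3 equal shares of 1/30 among Ursula, Lucia, Valentina.
Ursula is living and takes 1/30.
Lucia is living and takes 1/30.
Valentina is living and takes 1/30.
Alonso is living and takes 1/10.
Elena predeceased; the 1/5 allotted to Elena's branch passes to Elena's issue by representation.
The 1/5 is divided into 2 equal shares of 1/10 among Pilar, Nieves.
Pilar predeceased; the 1/10 allotted to Pilar's branch passes to Pilar's issue by representation.
The 1/10 is divided into 3 equal shares of 1/30 among Beatriz, Ramiro, Mateo.
Beatriz is living and takes 1/30.
Ramiro is living and takes 1/30.
Mateo is living and takes 1/30.
Nieves is living and takes 1/10.
Hugo predeceased; the 1/5 allotted to Hugo's branch passes to Hugo's issue by representation.
The 1/5 is divided into 3 equal shares of 1/15 among Ines, Fernando, Ximena.
Ines is living and takes 1/15.
Fernando is living and takes 1/15.
Ximena is living and takes 1/15.
Catalina is living and takes 1/5.
Joaquin is living and takes 1/5.

Alonso 1/10; Beatriz 1/30; Catalina 1/5; Fernando 1/15; Ines 1/15; Joaquin 1/5; Lucia 1/30; Mateo 1/30; Nieves 1/10; Ramiro 1/30; Ursula 1/30; Valentina 1/30; Ximena 1/15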